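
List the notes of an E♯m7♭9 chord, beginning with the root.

E#, G#, B#, D#, F#

E♯m7♭9 is a minor seventh flat nine built on E#.
root → E#
3rd (minor 3rd) → G#
5th (perfect 5th) → B#
7th (minor 7th) → D#
9th (minor 9th) → F#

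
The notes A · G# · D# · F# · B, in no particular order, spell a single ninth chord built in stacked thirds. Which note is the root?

Stacking in thirds gives G# – B – D# – F# – A, so G# is the root — G# minor seventh flat nine.

G#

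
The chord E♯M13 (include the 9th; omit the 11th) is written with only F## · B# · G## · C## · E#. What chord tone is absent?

D##

E♯M13 = E#, G##, B#, D##, F##, C##. The voicing lacks the 7th (major 7th), D##.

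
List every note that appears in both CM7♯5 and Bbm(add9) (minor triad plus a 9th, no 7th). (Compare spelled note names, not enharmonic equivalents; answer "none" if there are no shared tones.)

C

CM7♯5: C E G# B
Bbm(add9): Bb Db F C
Common to both → C.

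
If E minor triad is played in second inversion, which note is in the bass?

B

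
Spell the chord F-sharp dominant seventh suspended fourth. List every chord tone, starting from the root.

F-sharp, B, C-sharp, E

F-sharp dominant seventh suspended fourth is a dominant seventh suspended fourth built on F-sharp.
F-sharp — root
B — perfect 4th
C-sharp — perfect 5th
E — minor 7th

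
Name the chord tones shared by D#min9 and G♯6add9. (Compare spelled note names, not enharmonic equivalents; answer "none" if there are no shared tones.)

D♯ – A♯ – E♯

D#min9 = D♯, F♯, A♯, C♯, E♯.
G♯6add9 = G♯, B♯, D♯, E♯, A♯.
Shared: D♯, A♯, E♯.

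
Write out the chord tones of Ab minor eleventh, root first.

Root A♭, quality minor eleventh:
A♭ — root
C♭ — minor 3rd
E♭ — perfect 5th
G♭ — minor 7th
B♭ — major 9th
D♭ — perfect 11th

A♭  C♭  E♭  G♭  B♭  D♭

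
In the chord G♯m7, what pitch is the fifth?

D#

Root of G♯m7 = G#. The 5th is a perfect 5th: G# up a perfect 5th → D#.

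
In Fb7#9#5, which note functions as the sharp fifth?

C

Fb7#9#5 is built on Fb; its 5th is an augmented 5th above the root.
A fifth above F uses the letter C, and the augmented 5th above Fb is C.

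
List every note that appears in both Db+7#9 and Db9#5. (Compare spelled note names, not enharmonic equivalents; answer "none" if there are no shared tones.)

D♭ – F – A – C♭

Db+7#9: D♭ F A C♭ E
Db9#5: D♭ F A C♭ E♭
Common to both → D♭, F, A, C♭.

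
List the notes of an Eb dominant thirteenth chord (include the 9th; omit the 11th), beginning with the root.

E-flat – G – B-flat – D-flat – F – C

Root E-flat, quality dominant thirteenth:
- root: E-flat
- major 3rd: G
- perfect 5th: B-flat
- minor 7th: D-flat
- major 9th: F
- major 13th: C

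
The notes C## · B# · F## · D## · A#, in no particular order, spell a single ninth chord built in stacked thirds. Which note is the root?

B#

Stacking in thirds gives B# – D## – F## – A# – C##, so B# is the root — B# dominant ninth.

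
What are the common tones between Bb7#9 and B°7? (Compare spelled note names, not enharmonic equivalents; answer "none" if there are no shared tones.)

Bb7#9: B♭ D F A♭ C♯
B°7: B D F A♭
Common to both → D, F, A♭.

D – F – A♭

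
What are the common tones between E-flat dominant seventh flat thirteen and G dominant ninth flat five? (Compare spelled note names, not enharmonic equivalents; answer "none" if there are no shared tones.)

E-flat dominant seventh flat thirteen = E-flat, G, B-flat, D-flat, C-flat.
G dominant ninth flat five = G, B, D-flat, F, A.
Shared: G, D-flat.

G, D-flat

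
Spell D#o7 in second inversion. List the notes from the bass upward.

D#o7 = D#–F#–A–C; second inversion → fifth (A) lowest.

A – C – D# – F#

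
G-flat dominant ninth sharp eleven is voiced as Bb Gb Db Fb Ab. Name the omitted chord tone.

The full G-flat dominant ninth sharp eleven chord is Gb, Bb, Db, Fb, Ab, C.
Comparing with the voicing, the augmented 11th (11th) — C — is absent.

C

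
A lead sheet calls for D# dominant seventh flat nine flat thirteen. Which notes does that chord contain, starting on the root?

D# dominant seventh flat nine flat thirteen: dominant seventh flat nine flat thirteen on D-sharp.
root → D-sharp
3rd (major 3rd) → F-double-sharp
5th (perfect 5th) → A-sharp
7th (minor 7th) → C-sharp
9th (minor 9th) → E
13th (minor 13th) → B

D-sharp – F-double-sharp – A-sharp – C-sharp – E – B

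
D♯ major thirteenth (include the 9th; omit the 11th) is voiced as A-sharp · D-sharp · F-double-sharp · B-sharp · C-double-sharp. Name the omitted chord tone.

D♯ major thirteenth = D-sharp, F-double-sharp, A-sharp, C-double-sharp, E-sharp, B-sharp. The voicing lacks the 9th (major 9th), E-sharp.

E-sharp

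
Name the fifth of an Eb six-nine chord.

Eb six-nine is built on E-flat; its 5th is a perfect 5th above the root.
A fifth above E uses the letter B, and the perfect 5th above E-flat is B-flat.

B-flat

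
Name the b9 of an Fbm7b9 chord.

Gbb

Root of Fbm7b9 = Fb. The 9th is a minor 9th: Fb up a minor 9th → Gbb.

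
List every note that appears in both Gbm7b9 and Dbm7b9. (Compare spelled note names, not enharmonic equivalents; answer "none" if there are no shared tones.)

D♭ – F♭

Gbm7b9 = G♭, B𝄫, D♭, F♭, A𝄫.
Dbm7b9 = D♭, F♭, A♭, C♭, E𝄫.
Shared: D♭, F♭.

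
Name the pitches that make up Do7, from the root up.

Do7: diminished seventh on D.
- root: D
- minor 3rd: F
- diminished 5th: Ab
- diminished 7th: Cb

D  F  Ab  Cb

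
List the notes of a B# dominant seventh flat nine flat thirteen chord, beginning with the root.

B-sharp, D-double-sharp, F-double-sharp, A-sharp, C-sharp, G-sharp

B# dominant seventh flat nine flat thirteen: dominant seventh flat nine flat thirteen on B-sharp.
root → B-sharp
3rd (major 3rd) → D-double-sharp
5th (perfect 5th) → F-double-sharp
7th (minor 7th) → A-sharp
9th (minor 9th) → C-sharp
13th (minor 13th) → G-sharp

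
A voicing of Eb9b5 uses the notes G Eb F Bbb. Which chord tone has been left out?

The full Eb9b5 chord is Eb, G, Bbb, Db, F.
Comparing with the voicing, the minor 7th (7th) — Db — is absent.

Db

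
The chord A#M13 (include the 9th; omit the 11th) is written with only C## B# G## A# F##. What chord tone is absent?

E#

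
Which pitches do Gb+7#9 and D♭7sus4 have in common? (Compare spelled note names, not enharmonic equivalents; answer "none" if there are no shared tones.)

Gb+7#9: G♭ B♭ D F♭ A
D♭7sus4: D♭ G♭ A♭ C♭
Common to both → G♭.

G♭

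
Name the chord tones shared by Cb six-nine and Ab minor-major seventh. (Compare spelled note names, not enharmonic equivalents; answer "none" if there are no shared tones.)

Cb six-nine: C-flat E-flat G-flat A-flat D-flat
Ab minor-major seventh: A-flat C-flat E-flat G
Common to both → C-flat, E-flat, A-flat.

C-flat E-flat A-flat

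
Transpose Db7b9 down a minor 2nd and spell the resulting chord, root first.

C  E  G  Bb  Db

Transposed root: Db → C (minor 2nd down). So we spell C dominant seventh flat nine:
root → C
3rd (major 3rd) → E
5th (perfect 5th) → G
7th (minor 7th) → Bb
9th (minor 9th) → Db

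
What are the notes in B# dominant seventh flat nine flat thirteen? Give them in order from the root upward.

B# dominant seventh flat nine flat thirteen is a dominant seventh flat nine flat thirteen built on B#.
root → B#
3rd (major 3rd) → D##
5th (perfect 5th) → F##
7th (minor 7th) → A#
9th (minor 9th) → C#
13th (minor 13th) → G#

B#  D##  F##  A#  C#  G#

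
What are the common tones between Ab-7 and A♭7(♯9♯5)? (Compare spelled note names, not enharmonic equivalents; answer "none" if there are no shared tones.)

Ab-7: Ab Cb Eb Gb
A♭7(♯9♯5): Ab C E Gb B
Common to both → Ab, Gb.

Ab, Gb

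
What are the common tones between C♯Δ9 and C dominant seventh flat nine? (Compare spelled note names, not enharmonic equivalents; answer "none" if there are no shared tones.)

none

C♯Δ9 = C#, E#, G#, B#, D#.
C dominant seventh flat nine = C, E, G, Bb, Db.
Shared: none.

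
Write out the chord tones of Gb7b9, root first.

Gb Bb Db Fb Abb

Root Gb, quality dominant seventh flat nine:
Gb — root
Bb — major 3rd
Db — perfect 5th
Fb — minor 7th
Abb — minor 9th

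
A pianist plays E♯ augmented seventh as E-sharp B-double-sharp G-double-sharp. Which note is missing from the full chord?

D-sharp

The full E♯ augmented seventh chord is E-sharp, G-double-sharp, B-double-sharp, D-sharp.
Comparing with the voicing, the minor 7th (7th) — D-sharp — is absent.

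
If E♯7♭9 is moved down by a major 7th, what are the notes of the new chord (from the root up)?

F# A# C# E G

Transposed root: E# → F# (major 7th down). So we spell F# dominant seventh flat nine:
root → F#
3rd (major 3rd) → A#
5th (perfect 5th) → C#
7th (minor 7th) → E
9th (minor 9th) → G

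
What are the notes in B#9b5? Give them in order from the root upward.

B#  D##  F#  A#  C##

B#9b5: dominant ninth flat five on B#.
root → B#
3rd (major 3rd) → D##
5th (diminished 5th) → F#
7th (minor 7th) → A#
9th (major 9th) → C##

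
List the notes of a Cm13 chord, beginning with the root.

Cm13: minor thirteenth on C.
root → C
3rd (minor 3rd) → Eb
5th (perfect 5th) → G
7th (minor 7th) → Bb
9th (major 9th) → D
11th (perfect 11th) → F
13th (major 13th) → A

C Eb G Bb D F A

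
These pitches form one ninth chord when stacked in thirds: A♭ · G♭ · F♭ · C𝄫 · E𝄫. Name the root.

F♭

Stacking in thirds gives F♭ – A♭ – C𝄫 – E𝄫 – G♭, so F♭ is the root — F♭ dominant ninth flat five.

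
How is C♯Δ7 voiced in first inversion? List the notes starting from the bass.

In root position, C♯Δ7 is C#–E#–G#–B#.
First inversion puts the third (E#) in the bass.

E#, G#, B#, C#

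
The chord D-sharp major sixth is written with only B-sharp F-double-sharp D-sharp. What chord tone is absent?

The full D-sharp major sixth chord is D-sharp, F-double-sharp, A-sharp, B-sharp.
Comparing with the voicing, the perfect 5th (5th) — A-sharp — is absent.

A-sharp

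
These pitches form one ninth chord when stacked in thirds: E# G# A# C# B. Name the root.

A#

Arranged so that each adjacent pair is a third by letter name: A# – C# – E# – G# – B.
The bottom of that stack, A#, is the root (this is A# minor seventh flat nine).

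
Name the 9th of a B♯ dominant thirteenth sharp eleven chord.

Root of B♯ dominant thirteenth sharp eleven = B#. The 9th is a major 9th: B# up a major 9th → C##.

C##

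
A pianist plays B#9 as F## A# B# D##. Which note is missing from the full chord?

C##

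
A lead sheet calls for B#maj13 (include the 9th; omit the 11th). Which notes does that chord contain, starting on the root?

Root B#, quality major thirteenth:
root → B#
3rd (major 3rd) → D##
5th (perfect 5th) → F##
7th (major 7th) → A##
9th (major 9th) → C##
13th (major 13th) → G##

B#, D##, F##, A##, C##, G##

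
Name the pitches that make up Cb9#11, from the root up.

Cb9#11: dominant ninth sharp eleven on Cb.
root → Cb
3rd (major 3rd) → Eb
5th (perfect 5th) → Gb
7th (minor 7th) → Bbb
9th (major 9th) → Db
11th (augmented 11th) → F

Cb Eb Gb Bbb Db F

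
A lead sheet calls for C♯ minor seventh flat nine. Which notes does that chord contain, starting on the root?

C#  E  G#  B  D

Root C#, quality minor seventh flat nine:
root → C#
3rd (minor 3rd) → E
5th (perfect 5th) → G#
7th (minor 7th) → B
9th (minor 9th) → D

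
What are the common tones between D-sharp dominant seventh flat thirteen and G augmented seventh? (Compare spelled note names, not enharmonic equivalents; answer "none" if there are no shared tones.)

D-sharp dominant seventh flat thirteen = D#, F##, A#, C#, B.
G augmented seventh = G, B, D#, F.
Shared: D#, B.

D#, B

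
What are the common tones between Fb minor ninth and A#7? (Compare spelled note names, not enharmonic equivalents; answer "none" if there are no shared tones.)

Fb minor ninth = F♭, A𝄫, C♭, E𝄫, G♭.
A#7 = A♯, C𝄪, E♯, G♯.
Shared: none.

none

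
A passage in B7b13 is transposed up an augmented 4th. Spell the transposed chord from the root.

E# G## B# D# C#

B up an augmented 4th → E#. New chord: E# dominant seventh flat thirteen.
root → E#
3rd (major 3rd) → G##
5th (perfect 5th) → B#
7th (minor 7th) → D#
13th (minor 13th) → C#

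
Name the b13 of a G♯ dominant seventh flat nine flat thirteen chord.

E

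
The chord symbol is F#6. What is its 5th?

F#6 is built on F♯; its 5th is a perfect 5th above the root.
A fifth above F uses the letter C, and the perfect 5th above F♯ is C♯.

C♯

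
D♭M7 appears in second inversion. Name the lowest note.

Ab

D♭M7 = Db–F–Ab–C. Second inversion → fifth in the bass = Ab.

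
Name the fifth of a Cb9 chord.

Root of Cb9 = Cb. The 5th is a perfect 5th: Cb up a perfect 5th → Gb.

Gb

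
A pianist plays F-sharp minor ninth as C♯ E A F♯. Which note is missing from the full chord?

G♯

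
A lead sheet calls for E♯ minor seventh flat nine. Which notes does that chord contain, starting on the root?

Root E#, quality minor seventh flat nine:
E# — root
G# — minor 3rd
B# — perfect 5th
D# — minor 7th
F# — minor 9th

E#, G#, B#, D#, F#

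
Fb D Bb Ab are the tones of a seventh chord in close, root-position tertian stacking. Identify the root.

Bb

Stacking in thirds gives Bb – D – Fb – Ab, so Bb is the root — Bb dominant seventh flat five.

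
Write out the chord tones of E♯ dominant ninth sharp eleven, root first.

E#, G##, B#, D#, F##, A##

E♯ dominant ninth sharp eleven is a dominant ninth sharp eleven built on E#.
root → E#
3rd (major 3rd) → G##
5th (perfect 5th) → B#
7th (minor 7th) → D#
9th (major 9th) → F##
11th (augmented 11th) → A##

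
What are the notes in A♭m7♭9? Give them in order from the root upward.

Ab Cb Eb Gb Bbb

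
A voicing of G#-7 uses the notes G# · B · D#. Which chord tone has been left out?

F#

G#-7 = G#, B, D#, F#. The voicing lacks the 7th (minor 7th), F#.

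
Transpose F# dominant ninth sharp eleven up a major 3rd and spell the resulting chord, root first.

A# C## E# G# B# D##

Transposed root: F# → A# (major 3rd up). So we spell A# dominant ninth sharp eleven:
Root: A#
Major 3rd (3rd): C##
Perfect 5th (5th): E#
Minor 7th (7th): G#
Major 9th (9th): B#
Augmented 11th (11th): D##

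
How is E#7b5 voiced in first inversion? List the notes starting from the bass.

E#7b5 = E#–G##–B–D#; first inversion → third (G##) lowest.

G##  B  D#  E#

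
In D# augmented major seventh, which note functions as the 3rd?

Root of D# augmented major seventh = D-sharp. The 3rd is a major 3rd: D-sharp up a major 3rd → F-double-sharp.

F-double-sharp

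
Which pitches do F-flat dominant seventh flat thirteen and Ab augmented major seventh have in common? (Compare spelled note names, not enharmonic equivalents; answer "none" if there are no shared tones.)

F-flat dominant seventh flat thirteen = F-flat, A-flat, C-flat, E-double-flat, D-double-flat.
Ab augmented major seventh = A-flat, C, E, G.
Shared: A-flat.

A-flat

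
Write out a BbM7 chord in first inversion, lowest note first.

In root position, BbM7 is Bb–D–F–A.
First inversion puts the third (D) in the bass.

D, F, A, Bb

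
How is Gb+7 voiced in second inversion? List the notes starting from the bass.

In root position, Gb+7 is Gb–Bb–D–Fb.
Second inversion puts the fifth (D) in the bass.

D – Fb – Gb – Bb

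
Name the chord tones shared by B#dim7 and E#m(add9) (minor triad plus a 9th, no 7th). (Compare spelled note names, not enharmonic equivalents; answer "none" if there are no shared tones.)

B♯

B#dim7 = B♯, D♯, F♯, A.
E#m(add9) = E♯, G♯, B♯, F𝄪.
Shared: B♯.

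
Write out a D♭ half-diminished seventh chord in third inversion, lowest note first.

Cb, Db, Fb, Abb

In root position, D♭ half-diminished seventh is Db–Fb–Abb–Cb.
Third inversion puts the seventh (Cb) in the bass.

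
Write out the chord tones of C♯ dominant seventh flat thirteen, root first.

C#  E#  G#  B  A

C♯ dominant seventh flat thirteen is a dominant seventh flat thirteen built on C#.
- root: C#
- major 3rd: E#
- perfect 5th: G#
- minor 7th: B
- minor 13th: A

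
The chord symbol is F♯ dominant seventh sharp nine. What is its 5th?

Root of F♯ dominant seventh sharp nine = F#. The 5th is a perfect 5th: F# up a perfect 5th → C#.

C#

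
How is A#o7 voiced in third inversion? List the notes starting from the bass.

A#o7 = A#–C#–E–G; third inversion → seventh (G) lowest.

G, A#, C#, E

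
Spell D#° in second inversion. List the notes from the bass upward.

D#° = D#–F#–A; second inversion → fifth (A) lowest.

A, D#, F#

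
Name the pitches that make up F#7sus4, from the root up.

F#7sus4 is a dominant seventh suspended fourth built on F#.
root → F#
4th (perfect 4th) → B
5th (perfect 5th) → C#
7th (minor 7th) → E

F#, B, C#, E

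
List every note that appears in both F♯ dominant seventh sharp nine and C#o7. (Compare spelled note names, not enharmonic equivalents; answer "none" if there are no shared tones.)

C# E

F♯ dominant seventh sharp nine = F#, A#, C#, E, G##.
C#o7 = C#, E, G, Bb.
Shared: C#, E.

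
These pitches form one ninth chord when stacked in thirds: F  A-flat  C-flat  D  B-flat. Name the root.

Stacking in thirds gives B-flat – D – F – A-flat – C-flat, so B-flat is the root — B-flat dominant seventh flat nine.

B-flat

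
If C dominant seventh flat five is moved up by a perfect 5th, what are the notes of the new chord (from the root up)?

C up a perfect 5th → G. New chord: G dominant seventh flat five.
root → G
3rd (major 3rd) → B
5th (diminished 5th) → D♭
7th (minor 7th) → F

G B D♭ F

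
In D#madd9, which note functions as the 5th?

A#

D#madd9 is built on D#; its 5th is a perfect 5th above the root.
A fifth above D uses the letter A, and the perfect 5th above D# is A#.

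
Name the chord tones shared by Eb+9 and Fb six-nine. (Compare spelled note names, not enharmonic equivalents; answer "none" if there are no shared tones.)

Db

Eb+9: Eb G B Db F
Fb six-nine: Fb Ab Cb Db Gb
Common to both → Db.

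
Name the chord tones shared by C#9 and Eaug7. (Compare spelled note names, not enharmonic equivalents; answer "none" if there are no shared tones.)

G#

C#9 = C#, E#, G#, B, D#.
Eaug7 = E, G#, B#, D.
Shared: G#.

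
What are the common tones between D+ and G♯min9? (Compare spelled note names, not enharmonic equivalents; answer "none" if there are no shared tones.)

D+ = D, F#, A#.
G♯min9 = G#, B, D#, F#, A#.
Shared: F#, A#.

F#, A#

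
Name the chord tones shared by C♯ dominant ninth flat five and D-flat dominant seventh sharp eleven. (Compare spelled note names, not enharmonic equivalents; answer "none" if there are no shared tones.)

G

C♯ dominant ninth flat five: C-sharp E-sharp G B D-sharp
D-flat dominant seventh sharp eleven: D-flat F A-flat C-flat G
Common to both → G.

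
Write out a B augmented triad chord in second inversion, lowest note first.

F##, B, D#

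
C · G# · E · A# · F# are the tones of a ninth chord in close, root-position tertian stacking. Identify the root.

Stacking in thirds gives F# – A# – C – E – G#, so F# is the root — F# dominant ninth flat five.

F#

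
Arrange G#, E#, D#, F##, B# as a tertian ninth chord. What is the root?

Arranged so that each adjacent pair is a third by letter name: E# – G# – B# – D# – F##.
The bottom of that stack, E#, is the root (this is E# minor ninth).

E#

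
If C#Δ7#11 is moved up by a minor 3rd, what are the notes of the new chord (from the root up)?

A minor 3rd up from C# is E, so the new chord is E major seventh sharp eleven.
E — root
G# — major 3rd
B — perfect 5th
D# — major 7th
A# — augmented 11th

E, G#, B, D#, A#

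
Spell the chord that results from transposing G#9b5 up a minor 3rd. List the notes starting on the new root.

A minor 3rd up from G# is B, so the new chord is B dominant ninth flat five.
B — root
D# — major 3rd
F — diminished 5th
A — minor 7th
C# — major 9th

B D# F A C#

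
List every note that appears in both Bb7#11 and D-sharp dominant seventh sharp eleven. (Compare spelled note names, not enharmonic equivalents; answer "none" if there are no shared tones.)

Bb7#11: Bb D F Ab E
D-sharp dominant seventh sharp eleven: D# F## A# C# G##
Common to both → none.

none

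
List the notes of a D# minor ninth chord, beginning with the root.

D-sharp – F-sharp – A-sharp – C-sharp – E-sharp

D# minor ninth: minor ninth on D-sharp.
- root: D-sharp
- minor 3rd: F-sharp
- perfect 5th: A-sharp
- minor 7th: C-sharp
- major 9th: E-sharp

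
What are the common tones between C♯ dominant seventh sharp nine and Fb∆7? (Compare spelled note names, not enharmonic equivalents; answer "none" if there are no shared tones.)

C♯ dominant seventh sharp nine = C#, E#, G#, B, D##.
Fb∆7 = Fb, Ab, Cb, Eb.
Shared: none.

none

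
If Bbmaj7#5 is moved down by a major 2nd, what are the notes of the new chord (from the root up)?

Ab, C, E, G

Transposed root: Bb → Ab (major 2nd down). So we spell Ab augmented major seventh:
root → Ab
3rd (major 3rd) → C
5th (augmented 5th) → E
7th (major 7th) → G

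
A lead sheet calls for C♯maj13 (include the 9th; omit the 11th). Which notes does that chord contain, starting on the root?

C♯ – E♯ – G♯ – B♯ – D♯ – A♯

C♯maj13: major thirteenth on C♯.
Root: C♯
Major 3rd (3rd): E♯
Perfect 5th (5th): G♯
Major 7th (7th): B♯
Major 9th (9th): D♯
Major 13th (13th): A♯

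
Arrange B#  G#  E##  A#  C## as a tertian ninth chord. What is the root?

Arranged so that each adjacent pair is a third by letter name: A# – C## – E## – G# – B#.
The bottom of that stack, A#, is the root (this is A# dominant ninth sharp five).

A#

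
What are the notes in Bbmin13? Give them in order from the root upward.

Bbmin13: minor thirteenth on Bb.
root → Bb
3rd (minor 3rd) → Db
5th (perfect 5th) → F
7th (minor 7th) → Ab
9th (major 9th) → C
11th (perfect 11th) → Eb
13th (major 13th) → G

Bb Db F Ab C Eb G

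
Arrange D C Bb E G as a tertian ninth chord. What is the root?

Stacking in thirds gives C – E – G – Bb – D, so C is the root — C dominant ninth.

C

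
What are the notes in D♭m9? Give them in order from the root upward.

D♭m9: minor ninth on D♭.
- root: D♭
- minor 3rd: F♭
- perfect 5th: A♭
- minor 7th: C♭
- major 9th: E♭

D♭ F♭ A♭ C♭ E♭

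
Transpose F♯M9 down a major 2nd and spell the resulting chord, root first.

E, G#, B, D#, F#

F# down a major 2nd → E. New chord: E major ninth.
Root: E
Major 3rd (3rd): G#
Perfect 5th (5th): B
Major 7th (7th): D#
Major 9th (9th): F#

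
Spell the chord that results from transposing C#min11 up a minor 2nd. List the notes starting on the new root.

D – F – A – C – E – G

C# up a minor 2nd → D. New chord: D minor eleventh.
D — root
F — minor 3rd
A — perfect 5th
C — minor 7th
E — major 9th
G — perfect 11th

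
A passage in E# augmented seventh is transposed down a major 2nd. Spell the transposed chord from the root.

D#, F##, A##, C#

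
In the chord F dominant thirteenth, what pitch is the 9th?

F dominant thirteenth is built on F; its 9th is a major 9th above the root.
A second above F uses the letter G, and the major 9th above F is G.

G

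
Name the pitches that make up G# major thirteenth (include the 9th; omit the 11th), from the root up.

G-sharp  B-sharp  D-sharp  F-double-sharp  A-sharp  E-sharp

G# major thirteenth is a major thirteenth built on G-sharp.
- root: G-sharp
- major 3rd: B-sharp
- perfect 5th: D-sharp
- major 7th: F-double-sharp
- major 9th: A-sharp
- major 13th: E-sharp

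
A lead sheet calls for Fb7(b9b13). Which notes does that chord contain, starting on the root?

Fb, Ab, Cb, Ebb, Gbb, Dbb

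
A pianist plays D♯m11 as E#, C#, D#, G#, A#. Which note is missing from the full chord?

F#

D♯m11 = D#, F#, A#, C#, E#, G#. The voicing lacks the 3rd (minor 3rd), F#.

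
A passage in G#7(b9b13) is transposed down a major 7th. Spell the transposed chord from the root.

Transposed root: G# → A (major 7th down). So we spell A dominant seventh flat nine flat thirteen:
- root: A
- major 3rd: C#
- perfect 5th: E
- minor 7th: G
- minor 9th: Bb
- minor 13th: F

A  C#  E  G  Bb  F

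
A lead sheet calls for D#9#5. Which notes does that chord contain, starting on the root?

D#9#5 is a dominant ninth sharp five built on D♯.
D♯ — root
F𝄪 — major 3rd
A𝄪 — augmented 5th
C♯ — minor 7th
E♯ — major 9th

D♯ – F𝄪 – A𝄪 – C♯ – E♯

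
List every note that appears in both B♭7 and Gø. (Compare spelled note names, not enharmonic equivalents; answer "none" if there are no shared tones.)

B♭7 = Bb, D, F, Ab.
Gø = G, Bb, Db, F.
Shared: Bb, F.

Bb F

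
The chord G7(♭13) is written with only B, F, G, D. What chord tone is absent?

G7(♭13) = G, B, D, F, Eb. The voicing lacks the 13th (minor 13th), Eb.

Eb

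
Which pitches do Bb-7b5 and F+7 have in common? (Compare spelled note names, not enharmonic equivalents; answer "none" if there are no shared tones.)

none

Bb-7b5 = Bb, Db, Fb, Ab.
F+7 = F, A, C#, Eb.
Shared: none.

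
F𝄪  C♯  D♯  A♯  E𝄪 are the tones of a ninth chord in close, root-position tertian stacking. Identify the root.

D♯

Stacking in thirds gives D♯ – F𝄪 – A♯ – C♯ – E𝄪, so D♯ is the root — D♯ dominant seventh sharp nine.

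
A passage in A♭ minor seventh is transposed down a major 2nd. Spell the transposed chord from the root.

G-flat B-double-flat D-flat F-flat

A major 2nd down from A-flat is G-flat, so the new chord is G-flat minor seventh.
- root: G-flat
- minor 3rd: B-double-flat
- perfect 5th: D-flat
- minor 7th: F-flat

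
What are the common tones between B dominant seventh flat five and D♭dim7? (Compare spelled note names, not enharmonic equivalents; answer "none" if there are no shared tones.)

none

B dominant seventh flat five: B D# F A
D♭dim7: Db Fb Abb Cbb
Common to both → none.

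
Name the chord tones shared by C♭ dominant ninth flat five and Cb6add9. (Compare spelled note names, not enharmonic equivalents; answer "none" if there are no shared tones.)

Cb, Eb, Db

C♭ dominant ninth flat five = Cb, Eb, Gbb, Bbb, Db.
Cb6add9 = Cb, Eb, Gb, Ab, Db.
Shared: Cb, Eb, Db.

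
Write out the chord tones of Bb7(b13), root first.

Bb7(b13) is a dominant seventh flat thirteen built on Bb.
root → Bb
3rd (major 3rd) → D
5th (perfect 5th) → F
7th (minor 7th) → Ab
13th (minor 13th) → Gb

Bb, D, F, Ab, Gb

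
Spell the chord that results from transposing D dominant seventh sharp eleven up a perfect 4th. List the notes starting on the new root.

G, B, D, F, C#

A perfect 4th up from D is G, so the new chord is G dominant seventh sharp eleven.
- root: G
- major 3rd: B
- perfect 5th: D
- minor 7th: F
- augmented 11th: C#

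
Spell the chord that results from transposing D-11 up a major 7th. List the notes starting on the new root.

Transposed root: D → C# (major 7th up). So we spell C# minor eleventh:
Root: C#
Minor 3rd (3rd): E
Perfect 5th (5th): G#
Minor 7th (7th): B
Major 9th (9th): D#
Perfect 11th (11th): F#

C#, E, G#, B, D#, F#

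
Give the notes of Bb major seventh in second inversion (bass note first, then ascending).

F  A  Bb  D

Bb major seventh = Bb–D–F–A; second inversion → fifth (F) lowest.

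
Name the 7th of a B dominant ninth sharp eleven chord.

A

B dominant ninth sharp eleven is built on B; its 7th is a minor 7th above the root.
A seventh above B uses the letter A, and the minor 7th above B is A.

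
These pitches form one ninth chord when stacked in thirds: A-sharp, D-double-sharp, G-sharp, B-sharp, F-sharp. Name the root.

G-sharp

Arranged so that each adjacent pair is a third by letter name: G-sharp – B-sharp – D-double-sharp – F-sharp – A-sharp.
The bottom of that stack, G-sharp, is the root (this is G-sharp dominant ninth sharp five).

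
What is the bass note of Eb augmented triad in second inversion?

Eb augmented triad = E-flat–G–B. Second inversion → fifth in the bass = B.

B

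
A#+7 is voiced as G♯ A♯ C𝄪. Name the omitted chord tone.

E𝄪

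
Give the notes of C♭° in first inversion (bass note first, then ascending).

In root position, C♭° is Cb–Ebb–Gbb.
First inversion puts the third (Ebb) in the bass.

Ebb Gbb Cb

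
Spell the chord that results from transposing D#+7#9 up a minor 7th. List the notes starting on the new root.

C#, E#, G##, B, D##

A minor 7th up from D# is C#, so the new chord is C# dominant seventh sharp nine sharp five.
Root: C#
Major 3rd (3rd): E#
Augmented 5th (5th): G##
Minor 7th (7th): B
Augmented 9th (9th): D##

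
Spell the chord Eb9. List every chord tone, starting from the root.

Root Eb, quality dominant ninth:
- root: Eb
- major 3rd: G
- perfect 5th: Bb
- minor 7th: Db
- major 9th: F

Eb G Bb Db F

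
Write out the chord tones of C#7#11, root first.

Root C#, quality dominant seventh sharp eleven:
C# — root
E# — major 3rd
G# — perfect 5th
B — minor 7th
F## — augmented 11th

C# E# G# B F##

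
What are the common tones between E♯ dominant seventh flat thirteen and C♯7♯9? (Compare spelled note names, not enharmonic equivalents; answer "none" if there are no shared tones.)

E#, C#

E♯ dominant seventh flat thirteen: E# G## B# D# C#
C♯7♯9: C# E# G# B D##
Common to both → E#, C#.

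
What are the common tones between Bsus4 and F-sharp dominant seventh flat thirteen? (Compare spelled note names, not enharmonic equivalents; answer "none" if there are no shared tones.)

Bsus4: B E F#
F-sharp dominant seventh flat thirteen: F# A# C# E D
Common to both → E, F#.

E, F#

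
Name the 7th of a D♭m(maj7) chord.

Root of D♭m(maj7) = Db. The 7th is a major 7th: Db up a major 7th → C.

C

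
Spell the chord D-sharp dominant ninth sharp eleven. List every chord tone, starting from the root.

D#  F##  A#  C#  E#  G##

D-sharp dominant ninth sharp eleven: dominant ninth sharp eleven on D#.
- root: D#
- major 3rd: F##
- perfect 5th: A#
- minor 7th: C#
- major 9th: E#
- augmented 11th: G##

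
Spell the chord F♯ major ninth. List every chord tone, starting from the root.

F♯ major ninth is a major ninth built on F#.
root → F#
3rd (major 3rd) → A#
5th (perfect 5th) → C#
7th (major 7th) → E#
9th (major 9th) → G#

F#, A#, C#, E#, G#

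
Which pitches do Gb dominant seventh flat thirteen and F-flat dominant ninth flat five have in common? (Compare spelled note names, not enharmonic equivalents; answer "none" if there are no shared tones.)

Gb dominant seventh flat thirteen = G-flat, B-flat, D-flat, F-flat, E-double-flat.
F-flat dominant ninth flat five = F-flat, A-flat, C-double-flat, E-double-flat, G-flat.
Shared: G-flat, F-flat, E-double-flat.

G-flat F-flat E-double-flat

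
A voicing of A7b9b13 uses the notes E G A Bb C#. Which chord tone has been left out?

A7b9b13 = A, C#, E, G, Bb, F. The voicing lacks the 13th (minor 13th), F.

F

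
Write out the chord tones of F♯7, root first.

F#, A#, C#, E

F♯7 is a dominant seventh built on F#.
Root: F#
Major 3rd (3rd): A#
Perfect 5th (5th): C#
Minor 7th (7th): E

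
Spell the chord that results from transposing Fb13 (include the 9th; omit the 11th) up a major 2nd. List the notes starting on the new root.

Transposed root: Fb → Gb (major 2nd up). So we spell Gb dominant thirteenth:
- root: Gb
- major 3rd: Bb
- perfect 5th: Db
- minor 7th: Fb
- major 9th: Ab
- major 13th: Eb

Gb – Bb – Db – Fb – Ab – Eb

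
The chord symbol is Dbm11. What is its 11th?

Root of Dbm11 = Db. The 11th is a perfect 11th: Db up a perfect 11th → Gb.

Gb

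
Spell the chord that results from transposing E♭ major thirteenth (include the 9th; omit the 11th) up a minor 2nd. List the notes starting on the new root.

F-flat – A-flat – C-flat – E-flat – G-flat – D-flat

A minor 2nd up from E-flat is F-flat, so the new chord is F-flat major thirteenth.
- root: F-flat
- major 3rd: A-flat
- perfect 5th: C-flat
- major 7th: E-flat
- major 9th: G-flat
- major 13th: D-flat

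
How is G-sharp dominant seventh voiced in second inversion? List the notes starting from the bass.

In root position, G-sharp dominant seventh is G-sharp–B-sharp–D-sharp–F-sharp.
Second inversion puts the fifth (D-sharp) in the bass.

D-sharp, F-sharp, G-sharp, B-sharp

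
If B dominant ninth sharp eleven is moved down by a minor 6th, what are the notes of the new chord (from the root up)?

D-sharp, F-double-sharp, A-sharp, C-sharp, E-sharp, G-double-sharp

B down a minor 6th → D-sharp. New chord: D-sharp dominant ninth sharp eleven.
D-sharp — root
F-double-sharp — major 3rd
A-sharp — perfect 5th
C-sharp — minor 7th
E-sharp — major 9th
G-double-sharp — augmented 11th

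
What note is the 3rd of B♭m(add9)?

Db

Root of B♭m(add9) = Bb. The 3rd is a minor 3rd: Bb up a minor 3rd → Db.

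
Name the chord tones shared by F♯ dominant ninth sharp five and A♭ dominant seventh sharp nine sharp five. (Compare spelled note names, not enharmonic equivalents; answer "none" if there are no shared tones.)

F♯ dominant ninth sharp five: F-sharp A-sharp C-double-sharp E G-sharp
A♭ dominant seventh sharp nine sharp five: A-flat C E G-flat B
Common to both → E.

E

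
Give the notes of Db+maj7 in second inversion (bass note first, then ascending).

A, C, D♭, F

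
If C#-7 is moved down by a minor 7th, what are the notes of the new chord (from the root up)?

C# down a minor 7th → D#. New chord: D# minor seventh.
Root: D#
Minor 3rd (3rd): F#
Perfect 5th (5th): A#
Minor 7th (7th): C#

D# F# A# C#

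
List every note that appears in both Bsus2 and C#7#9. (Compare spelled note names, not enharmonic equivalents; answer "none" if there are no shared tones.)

B, C♯

Bsus2 = B, C♯, F♯.
C#7#9 = C♯, E♯, G♯, B, D𝄪.
Shared: B, C♯.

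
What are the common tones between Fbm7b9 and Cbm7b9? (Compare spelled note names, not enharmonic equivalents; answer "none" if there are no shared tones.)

Cb Ebb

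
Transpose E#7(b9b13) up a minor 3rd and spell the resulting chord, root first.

G# – B# – D# – F# – A – E

A minor 3rd up from E# is G#, so the new chord is G# dominant seventh flat nine flat thirteen.
- root: G#
- major 3rd: B#
- perfect 5th: D#
- minor 7th: F#
- minor 9th: A
- minor 13th: E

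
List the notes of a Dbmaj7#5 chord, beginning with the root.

Root Db, quality augmented major seventh:
- root: Db
- major 3rd: F
- augmented 5th: A
- major 7th: C

Db, F, A, C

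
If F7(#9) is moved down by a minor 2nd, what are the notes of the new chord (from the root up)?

A minor 2nd down from F is E, so the new chord is E dominant seventh sharp nine.
root → E
3rd (major 3rd) → G#
5th (perfect 5th) → B
7th (minor 7th) → D
9th (augmented 9th) → F##

E, G#, B, D, F##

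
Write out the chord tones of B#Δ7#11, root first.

B#, D##, F##, A##, E##

B#Δ7#11 is a major seventh sharp eleven built on B#.
root → B#
3rd (major 3rd) → D##
5th (perfect 5th) → F##
7th (major 7th) → A##
11th (augmented 11th) → E##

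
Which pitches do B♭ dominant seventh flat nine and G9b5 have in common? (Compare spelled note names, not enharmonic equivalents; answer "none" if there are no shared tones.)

B♭ dominant seventh flat nine: Bb D F Ab Cb
G9b5: G B Db F A
Common to both → F.

F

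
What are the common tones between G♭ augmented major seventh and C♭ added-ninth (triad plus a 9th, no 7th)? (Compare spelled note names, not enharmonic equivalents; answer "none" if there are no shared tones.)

G♭ augmented major seventh: G-flat B-flat D F
C♭ added-ninth: C-flat E-flat G-flat D-flat
Common to both → G-flat.

G-flat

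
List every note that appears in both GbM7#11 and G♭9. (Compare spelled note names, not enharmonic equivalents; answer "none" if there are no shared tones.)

GbM7#11: Gb Bb Db F C
G♭9: Gb Bb Db Fb Ab
Common to both → Gb, Bb, Db.

Gb – Bb – Db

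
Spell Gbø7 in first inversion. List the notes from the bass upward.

In root position, Gbø7 is Gb–Bbb–Dbb–Fb.
First inversion puts the third (Bbb) in the bass.

Bbb, Dbb, Fb, Gb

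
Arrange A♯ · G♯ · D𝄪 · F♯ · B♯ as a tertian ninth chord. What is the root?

Arranged so that each adjacent pair is a third by letter name: G♯ – B♯ – D𝄪 – F♯ – A♯.
The bottom of that stack, G♯, is the root (this is G♯ dominant ninth sharp five).

G♯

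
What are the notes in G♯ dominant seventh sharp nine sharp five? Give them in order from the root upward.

G-sharp  B-sharp  D-double-sharp  F-sharp  A-double-sharp

G♯ dominant seventh sharp nine sharp five is a dominant seventh sharp nine sharp five built on G-sharp.
- root: G-sharp
- major 3rd: B-sharp
- augmented 5th: D-double-sharp
- minor 7th: F-sharp
- augmented 9th: A-double-sharp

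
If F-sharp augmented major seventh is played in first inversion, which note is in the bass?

F-sharp augmented major seventh in root position is F♯–A♯–C𝄪–E♯.
First inversion places the third in the bass, which is A♯.

A♯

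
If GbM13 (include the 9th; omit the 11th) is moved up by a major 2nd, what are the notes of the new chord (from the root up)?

A♭ – C – E♭ – G – B♭ – F

G♭ up a major 2nd → A♭. New chord: A♭ major thirteenth.
A♭ — root
C — major 3rd
E♭ — perfect 5th
G — major 7th
B♭ — major 9th
F — major 13th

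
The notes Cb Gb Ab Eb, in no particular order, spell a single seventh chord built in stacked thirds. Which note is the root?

Arranged so that each adjacent pair is a third by letter name: Ab – Cb – Eb – Gb.
The bottom of that stack, Ab, is the root (this is Ab minor seventh).

Ab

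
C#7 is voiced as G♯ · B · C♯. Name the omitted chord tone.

E♯

The full C#7 chord is C♯, E♯, G♯, B.
Comparing with the voicing, the major 3rd (3rd) — E♯ — is absent.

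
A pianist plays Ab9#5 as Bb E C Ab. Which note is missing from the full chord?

Ab9#5 = Ab, C, E, Gb, Bb. The voicing lacks the 7th (minor 7th), Gb.

Gb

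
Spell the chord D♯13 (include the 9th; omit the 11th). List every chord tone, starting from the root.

D# – F## – A# – C# – E# – B#

D♯13 is a dominant thirteenth built on D#.
Root: D#
Major 3rd (3rd): F##
Perfect 5th (5th): A#
Minor 7th (7th): C#
Major 9th (9th): E#
Major 13th (13th): B#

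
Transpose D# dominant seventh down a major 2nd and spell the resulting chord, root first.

C-sharp, E-sharp, G-sharp, B

A major 2nd down from D-sharp is C-sharp, so the new chord is C-sharp dominant seventh.
C-sharp — root
E-sharp — major 3rd
G-sharp — perfect 5th
B — minor 7th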